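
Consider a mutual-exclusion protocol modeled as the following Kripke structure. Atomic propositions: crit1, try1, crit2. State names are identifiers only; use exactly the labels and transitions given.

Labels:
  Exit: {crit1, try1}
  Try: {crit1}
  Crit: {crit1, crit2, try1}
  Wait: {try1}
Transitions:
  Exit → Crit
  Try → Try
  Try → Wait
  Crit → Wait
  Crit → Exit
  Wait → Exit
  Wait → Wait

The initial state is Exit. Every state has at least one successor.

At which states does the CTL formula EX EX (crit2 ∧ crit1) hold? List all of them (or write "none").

States satisfying EX (crit2 ∧ crit1): {Exit}.
States satisfying EX EX (crit2 ∧ crit1): {Crit, Wait}.

{Crit, Wait}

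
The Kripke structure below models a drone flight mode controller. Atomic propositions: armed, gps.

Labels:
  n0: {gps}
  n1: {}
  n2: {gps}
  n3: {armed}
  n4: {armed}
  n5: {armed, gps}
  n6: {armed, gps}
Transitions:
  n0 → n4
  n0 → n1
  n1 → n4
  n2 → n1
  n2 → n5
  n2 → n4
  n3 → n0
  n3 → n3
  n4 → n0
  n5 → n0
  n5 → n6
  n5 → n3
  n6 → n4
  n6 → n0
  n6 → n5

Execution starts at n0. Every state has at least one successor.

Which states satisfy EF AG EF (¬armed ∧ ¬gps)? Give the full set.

States satisfying AG EF (¬armed ∧ ¬gps): {n0, n1, n2, n3, n4, n5, n6}.
States satisfying EF AG EF (¬armed ∧ ¬gps): {n0, n1, n2, n3, n4, n5, n6}.

{n0, n1, n2, n3, n4, n5, n6}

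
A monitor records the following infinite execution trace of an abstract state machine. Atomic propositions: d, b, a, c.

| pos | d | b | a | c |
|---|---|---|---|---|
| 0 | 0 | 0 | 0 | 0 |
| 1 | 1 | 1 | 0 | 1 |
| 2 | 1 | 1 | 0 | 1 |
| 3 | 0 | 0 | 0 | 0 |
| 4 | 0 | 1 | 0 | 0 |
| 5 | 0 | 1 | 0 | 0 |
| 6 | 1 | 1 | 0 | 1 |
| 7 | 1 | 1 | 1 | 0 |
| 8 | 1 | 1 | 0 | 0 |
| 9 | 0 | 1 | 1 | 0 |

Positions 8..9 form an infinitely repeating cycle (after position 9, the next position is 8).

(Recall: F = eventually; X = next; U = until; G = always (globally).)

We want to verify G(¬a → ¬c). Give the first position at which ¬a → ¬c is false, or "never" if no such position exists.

1

Check ¬a → ¬c at each position in order: 0 ✓.
At position 1 the labels are {b, c, d}, so ¬a → ¬c is false there. This is the first violation.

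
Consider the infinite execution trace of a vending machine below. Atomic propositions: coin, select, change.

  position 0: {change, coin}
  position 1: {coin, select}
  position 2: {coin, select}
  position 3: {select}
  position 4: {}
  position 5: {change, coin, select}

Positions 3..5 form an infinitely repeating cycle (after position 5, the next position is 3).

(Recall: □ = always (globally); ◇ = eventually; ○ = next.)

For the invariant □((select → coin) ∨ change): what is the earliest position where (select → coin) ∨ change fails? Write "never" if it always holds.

Check (select → coin) ∨ change at each position in order: 0 ✓, 1 ✓, 2 ✓.
At position 3 the labels are {select}, so (select → coin) ∨ change is false there. This is the first violation.

3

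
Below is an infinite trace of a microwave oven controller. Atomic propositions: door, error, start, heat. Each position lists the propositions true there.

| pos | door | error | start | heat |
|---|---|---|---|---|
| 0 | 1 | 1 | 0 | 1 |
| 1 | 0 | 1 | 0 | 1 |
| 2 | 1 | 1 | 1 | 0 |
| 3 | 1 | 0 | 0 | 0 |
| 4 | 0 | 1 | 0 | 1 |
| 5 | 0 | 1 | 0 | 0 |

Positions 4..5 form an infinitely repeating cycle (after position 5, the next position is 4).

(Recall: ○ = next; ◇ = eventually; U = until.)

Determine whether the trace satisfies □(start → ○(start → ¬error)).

start → ○(start → ¬error) holds at every position 0..5, and those are all positions ever visited, so □(start → ○(start → ¬error)) holds.
Positions where start holds: 2.
Check ○(start → ¬error) at each: 2→ok.

Yes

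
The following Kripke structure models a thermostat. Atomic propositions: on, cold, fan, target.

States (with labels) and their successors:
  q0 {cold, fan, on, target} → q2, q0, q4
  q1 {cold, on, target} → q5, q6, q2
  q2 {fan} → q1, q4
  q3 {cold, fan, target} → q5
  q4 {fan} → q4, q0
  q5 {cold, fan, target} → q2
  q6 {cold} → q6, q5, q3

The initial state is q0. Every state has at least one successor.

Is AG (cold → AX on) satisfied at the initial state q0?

Violated

States satisfying cold → AX on: {q2, q4}.
States satisfying AG (cold → AX on): ∅.
q0 is reachable from q0 and violates cold → AX on, so AG fails at q0.
q0 ∉ Sat(AG (cold → AX on)).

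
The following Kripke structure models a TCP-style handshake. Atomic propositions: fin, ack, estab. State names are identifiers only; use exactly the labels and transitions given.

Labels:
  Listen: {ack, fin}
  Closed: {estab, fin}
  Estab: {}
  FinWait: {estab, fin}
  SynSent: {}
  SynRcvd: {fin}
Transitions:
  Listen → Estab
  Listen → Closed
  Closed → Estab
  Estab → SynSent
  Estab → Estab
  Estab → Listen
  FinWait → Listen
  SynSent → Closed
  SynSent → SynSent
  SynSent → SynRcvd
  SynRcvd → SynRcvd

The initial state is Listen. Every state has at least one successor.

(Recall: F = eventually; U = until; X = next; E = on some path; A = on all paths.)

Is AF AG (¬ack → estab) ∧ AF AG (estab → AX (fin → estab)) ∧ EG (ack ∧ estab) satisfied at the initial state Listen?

No

States satisfying AG (¬ack → estab): ∅.
States satisfying AF AG (¬ack → estab): ∅.
States satisfying AG (estab → AX (fin → estab)): {Listen, Closed, Estab, SynSent, SynRcvd}.
States satisfying AF AG (estab → AX (fin → estab)): {Listen, Closed, Estab, FinWait, SynSent, SynRcvd}.
States satisfying ack ∧ estab: ∅.
States satisfying EG (ack ∧ estab): ∅.
States satisfying AF AG (¬ack → estab) ∧ AF AG (estab → AX (fin → estab)) ∧ EG (ack ∧ estab): ∅.
Listen ∉ Sat(AF AG (¬ack → estab) ∧ AF AG (estab → AX (fin → estab)) ∧ EG (ack ∧ estab)).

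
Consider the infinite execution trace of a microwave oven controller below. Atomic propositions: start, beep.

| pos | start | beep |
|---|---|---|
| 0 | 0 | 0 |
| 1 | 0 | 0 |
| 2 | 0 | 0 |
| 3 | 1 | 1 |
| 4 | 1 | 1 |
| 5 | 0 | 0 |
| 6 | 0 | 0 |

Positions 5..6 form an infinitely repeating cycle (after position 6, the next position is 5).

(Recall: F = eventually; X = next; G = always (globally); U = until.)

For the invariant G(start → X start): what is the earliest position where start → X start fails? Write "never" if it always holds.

Check start → X start at each position in order: 0 ✓, 1 ✓, 2 ✓, 3 ✓.
At position 4 the labels are {beep, start} and the next position 5 has {}, so start → X start is false there. This is the first violation.

4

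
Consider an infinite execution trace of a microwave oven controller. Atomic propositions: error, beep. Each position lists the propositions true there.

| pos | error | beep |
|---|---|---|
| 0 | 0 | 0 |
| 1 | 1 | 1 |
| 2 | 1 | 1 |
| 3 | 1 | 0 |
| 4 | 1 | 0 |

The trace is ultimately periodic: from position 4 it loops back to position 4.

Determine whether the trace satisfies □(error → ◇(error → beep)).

error → ◇(error → beep) must hold at every position from 0 onward. It fails at position 3, so □(error → ◇(error → beep)) is false.
Positions where error holds: 1, 2, 3, 4.
Check ◇(error → beep) at each: 1→ok, 2→ok, 3→fails, 4→fails.

Violated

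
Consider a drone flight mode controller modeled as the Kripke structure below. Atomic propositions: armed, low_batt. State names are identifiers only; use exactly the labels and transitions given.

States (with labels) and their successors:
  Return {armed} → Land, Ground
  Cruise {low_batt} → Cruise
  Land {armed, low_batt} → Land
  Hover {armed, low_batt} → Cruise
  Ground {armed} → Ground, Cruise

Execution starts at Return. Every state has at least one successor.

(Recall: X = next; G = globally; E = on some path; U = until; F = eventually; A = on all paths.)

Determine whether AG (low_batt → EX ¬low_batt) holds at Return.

Does not hold

States satisfying low_batt → EX ¬low_batt: {Return, Ground}.
States satisfying AG (low_batt → EX ¬low_batt): ∅.
Cruise is reachable from Return and violates low_batt → EX ¬low_batt, so AG fails at Return.
Return ∉ Sat(AG (low_batt → EX ¬low_batt)).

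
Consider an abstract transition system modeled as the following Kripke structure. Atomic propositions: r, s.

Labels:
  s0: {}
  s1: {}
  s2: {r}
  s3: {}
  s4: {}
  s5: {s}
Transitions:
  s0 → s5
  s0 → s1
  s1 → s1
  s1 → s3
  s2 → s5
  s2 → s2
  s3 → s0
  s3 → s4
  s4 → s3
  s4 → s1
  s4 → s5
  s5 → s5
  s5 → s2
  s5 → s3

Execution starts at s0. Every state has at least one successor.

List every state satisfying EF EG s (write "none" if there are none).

{s0, s1, s2, s3, s4, s5}

States satisfying EG s: {s5}.
States satisfying EF EG s: {s0, s1, s2, s3, s4, s5}.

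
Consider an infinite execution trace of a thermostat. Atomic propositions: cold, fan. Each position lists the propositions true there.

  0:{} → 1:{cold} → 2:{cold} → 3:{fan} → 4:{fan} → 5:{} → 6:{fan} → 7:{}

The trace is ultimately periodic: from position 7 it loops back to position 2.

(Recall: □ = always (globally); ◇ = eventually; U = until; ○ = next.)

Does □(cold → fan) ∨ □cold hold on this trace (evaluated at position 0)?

No

cold → fan must hold at every position from 0 onward. It fails at position 1, so □(cold → fan) is false.
Positions where cold holds: 1, 2.
Check fan at each: 1→fails, 2→fails.
cold must hold at every position from 0 onward. It fails at position 0, so □cold is false.
At position 0: □(cold → fan) is false; □cold is false; so □(cold → fan) ∨ □cold is false.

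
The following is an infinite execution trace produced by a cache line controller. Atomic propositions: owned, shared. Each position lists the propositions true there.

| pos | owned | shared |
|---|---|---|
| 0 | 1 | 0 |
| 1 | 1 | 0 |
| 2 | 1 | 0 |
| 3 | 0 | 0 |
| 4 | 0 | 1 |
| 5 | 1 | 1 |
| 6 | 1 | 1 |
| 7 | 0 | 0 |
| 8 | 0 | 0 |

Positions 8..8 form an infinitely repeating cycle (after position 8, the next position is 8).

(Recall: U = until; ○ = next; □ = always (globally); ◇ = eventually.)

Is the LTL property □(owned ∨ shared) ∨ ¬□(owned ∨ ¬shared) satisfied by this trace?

Yes

owned ∨ shared must hold at every position from 0 onward. It fails at position 3, so □(owned ∨ shared) is false.
At position 0: □(owned ∨ shared) is false; ¬□(owned ∨ ¬shared) is true; so □(owned ∨ shared) ∨ ¬□(owned ∨ ¬shared) is true.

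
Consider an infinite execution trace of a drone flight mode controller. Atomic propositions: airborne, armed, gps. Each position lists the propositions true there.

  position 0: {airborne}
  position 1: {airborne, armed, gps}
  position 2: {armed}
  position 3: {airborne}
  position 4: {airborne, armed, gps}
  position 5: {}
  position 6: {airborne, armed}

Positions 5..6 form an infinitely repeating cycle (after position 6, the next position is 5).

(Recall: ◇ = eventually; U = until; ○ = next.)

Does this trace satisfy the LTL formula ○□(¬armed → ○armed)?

The position after 0 is 1; □(¬armed → ○armed) is true there.

Satisfied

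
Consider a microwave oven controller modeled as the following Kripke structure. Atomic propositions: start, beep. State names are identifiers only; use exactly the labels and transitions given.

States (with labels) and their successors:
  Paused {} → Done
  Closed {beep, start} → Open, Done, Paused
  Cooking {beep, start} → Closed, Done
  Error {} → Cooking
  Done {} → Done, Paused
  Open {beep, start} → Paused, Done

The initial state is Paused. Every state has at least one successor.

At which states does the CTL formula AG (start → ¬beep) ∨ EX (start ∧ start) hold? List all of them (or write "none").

{Paused, Closed, Cooking, Error, Done}

States satisfying start → ¬beep: {Paused, Error, Done}.
States satisfying AG (start → ¬beep): {Paused, Done}.
States satisfying start ∧ start: {Closed, Cooking, Open}.
States satisfying EX (start ∧ start): {Closed, Cooking, Error}.
States satisfying AG (start → ¬beep) ∨ EX (start ∧ start): {Paused, Closed, Cooking, Error, Done}.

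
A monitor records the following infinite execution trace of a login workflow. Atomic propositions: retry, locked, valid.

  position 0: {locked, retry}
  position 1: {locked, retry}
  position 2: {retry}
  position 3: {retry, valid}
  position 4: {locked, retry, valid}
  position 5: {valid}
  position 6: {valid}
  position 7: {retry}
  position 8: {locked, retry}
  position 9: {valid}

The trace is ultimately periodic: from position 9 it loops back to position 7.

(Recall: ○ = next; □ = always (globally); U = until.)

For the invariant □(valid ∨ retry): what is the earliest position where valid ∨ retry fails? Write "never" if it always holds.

valid ∨ retry holds at every position 0..9, and those are all the positions the trace ever visits, so the invariant □(valid ∨ retry) is never violated.

never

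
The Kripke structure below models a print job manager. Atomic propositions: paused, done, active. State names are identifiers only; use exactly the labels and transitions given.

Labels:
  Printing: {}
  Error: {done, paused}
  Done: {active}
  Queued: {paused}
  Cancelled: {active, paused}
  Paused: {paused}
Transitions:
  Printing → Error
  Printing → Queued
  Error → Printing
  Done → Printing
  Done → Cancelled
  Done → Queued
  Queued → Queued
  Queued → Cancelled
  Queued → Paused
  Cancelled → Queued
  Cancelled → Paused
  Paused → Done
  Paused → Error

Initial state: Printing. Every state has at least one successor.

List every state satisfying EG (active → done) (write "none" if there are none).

{Printing, Error, Queued, Paused}

States satisfying active → done: {Printing, Error, Queued, Paused}.
States satisfying EG (active → done): {Printing, Error, Queued, Paused}.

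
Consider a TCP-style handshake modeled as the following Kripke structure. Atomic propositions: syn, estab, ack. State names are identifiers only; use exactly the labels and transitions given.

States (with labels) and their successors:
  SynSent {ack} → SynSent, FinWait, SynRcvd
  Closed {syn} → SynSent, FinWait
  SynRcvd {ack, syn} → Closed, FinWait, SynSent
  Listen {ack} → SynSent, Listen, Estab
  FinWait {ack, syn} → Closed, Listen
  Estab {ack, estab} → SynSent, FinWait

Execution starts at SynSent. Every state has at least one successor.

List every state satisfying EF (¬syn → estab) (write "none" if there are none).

{SynSent, Closed, SynRcvd, Listen, FinWait, Estab}

States satisfying ¬syn → estab: {Closed, SynRcvd, FinWait, Estab}.
States satisfying EF (¬syn → estab): {SynSent, Closed, SynRcvd, Listen, FinWait, Estab}.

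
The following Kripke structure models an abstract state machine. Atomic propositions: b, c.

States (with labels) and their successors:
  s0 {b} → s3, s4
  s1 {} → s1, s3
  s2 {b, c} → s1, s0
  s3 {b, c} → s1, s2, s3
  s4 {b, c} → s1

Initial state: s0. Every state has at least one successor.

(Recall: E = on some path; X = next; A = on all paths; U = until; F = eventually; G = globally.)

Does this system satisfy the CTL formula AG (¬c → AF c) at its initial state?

States satisfying ¬c → AF c: {s0, s2, s3, s4}.
States satisfying AG (¬c → AF c): ∅.
s1 is reachable from s0 and violates ¬c → AF c, so AG fails at s0.
s0 ∉ Sat(AG (¬c → AF c)).

Does not hold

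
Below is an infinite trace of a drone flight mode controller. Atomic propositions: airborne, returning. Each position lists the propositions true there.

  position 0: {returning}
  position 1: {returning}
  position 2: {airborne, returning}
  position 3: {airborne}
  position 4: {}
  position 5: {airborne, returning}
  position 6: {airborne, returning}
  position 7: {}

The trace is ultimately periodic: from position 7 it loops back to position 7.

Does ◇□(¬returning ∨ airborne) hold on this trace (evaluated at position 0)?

Yes

□(¬returning ∨ airborne) holds at position 2, which is reachable from 0, so ◇□(¬returning ∨ airborne) holds.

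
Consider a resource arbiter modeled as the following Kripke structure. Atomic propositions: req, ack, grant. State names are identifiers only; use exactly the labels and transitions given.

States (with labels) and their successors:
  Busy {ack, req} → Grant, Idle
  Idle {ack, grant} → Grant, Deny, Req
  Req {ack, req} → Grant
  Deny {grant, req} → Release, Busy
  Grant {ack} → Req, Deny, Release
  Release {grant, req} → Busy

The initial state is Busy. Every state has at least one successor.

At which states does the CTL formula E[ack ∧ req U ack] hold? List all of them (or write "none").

States satisfying ack ∧ req: {Busy, Req}.
States satisfying ack: {Busy, Idle, Req, Grant}.
States satisfying E[ack ∧ req U ack]: {Busy, Idle, Req, Grant}.

{Busy, Idle, Req, Grant}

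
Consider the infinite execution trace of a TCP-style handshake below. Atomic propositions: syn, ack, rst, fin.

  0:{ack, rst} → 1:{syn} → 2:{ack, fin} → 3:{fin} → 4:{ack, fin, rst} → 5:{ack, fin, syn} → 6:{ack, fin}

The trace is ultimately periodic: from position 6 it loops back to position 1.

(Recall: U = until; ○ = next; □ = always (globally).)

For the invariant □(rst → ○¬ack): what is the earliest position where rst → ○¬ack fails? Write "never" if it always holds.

4

Check rst → ○¬ack at each position in order: 0 ✓, 1 ✓, 2 ✓, 3 ✓.
At position 4 the labels are {ack, fin, rst} and the next position 5 has {ack, fin, syn}, so rst → ○¬ack is false there. This is the first violation.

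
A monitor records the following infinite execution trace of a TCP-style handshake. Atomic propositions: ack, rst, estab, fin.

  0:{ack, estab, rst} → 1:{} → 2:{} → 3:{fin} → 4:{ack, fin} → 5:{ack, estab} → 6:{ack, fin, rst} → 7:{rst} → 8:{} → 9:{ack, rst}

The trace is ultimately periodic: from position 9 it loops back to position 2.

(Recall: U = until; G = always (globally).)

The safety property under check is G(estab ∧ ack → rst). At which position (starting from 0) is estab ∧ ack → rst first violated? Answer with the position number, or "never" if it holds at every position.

Check estab ∧ ack → rst at each position in order: 0 ✓, 1 ✓, 2 ✓, 3 ✓, 4 ✓.
At position 5 the labels are {ack, estab}, so estab ∧ ack → rst is false there. This is the first violation.

5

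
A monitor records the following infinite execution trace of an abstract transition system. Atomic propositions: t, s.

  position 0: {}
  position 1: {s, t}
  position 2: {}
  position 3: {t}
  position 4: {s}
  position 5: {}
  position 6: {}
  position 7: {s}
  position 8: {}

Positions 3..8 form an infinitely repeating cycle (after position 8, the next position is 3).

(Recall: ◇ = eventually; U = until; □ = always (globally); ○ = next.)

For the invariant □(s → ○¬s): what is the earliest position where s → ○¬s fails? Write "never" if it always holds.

s → ○¬s holds at every position 0..8, and those are all the positions the trace ever visits, so the invariant □(s → ○¬s) is never violated.

never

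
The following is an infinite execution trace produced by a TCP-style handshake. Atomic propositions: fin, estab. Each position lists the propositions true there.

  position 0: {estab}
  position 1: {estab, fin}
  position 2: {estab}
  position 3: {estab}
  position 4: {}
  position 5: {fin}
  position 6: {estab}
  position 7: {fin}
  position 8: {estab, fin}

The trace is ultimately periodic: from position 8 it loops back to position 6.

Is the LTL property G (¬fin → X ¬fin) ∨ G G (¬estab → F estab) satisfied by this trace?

¬fin → X ¬fin must hold at every position from 0 onward. It fails at position 0, so G (¬fin → X ¬fin) is false.
Positions where ¬fin holds: 0, 2, 3, 4, 6.
Check X ¬fin at each: 0→fails, 2→ok, 3→ok, 4→fails, 6→fails.
G (¬estab → F estab) holds at every position 0..8, and those are all positions ever visited, so G G (¬estab → F estab) holds.
At position 0: G (¬fin → X ¬fin) is false; G G (¬estab → F estab) is true; so G (¬fin → X ¬fin) ∨ G G (¬estab → F estab) is true.

Satisfied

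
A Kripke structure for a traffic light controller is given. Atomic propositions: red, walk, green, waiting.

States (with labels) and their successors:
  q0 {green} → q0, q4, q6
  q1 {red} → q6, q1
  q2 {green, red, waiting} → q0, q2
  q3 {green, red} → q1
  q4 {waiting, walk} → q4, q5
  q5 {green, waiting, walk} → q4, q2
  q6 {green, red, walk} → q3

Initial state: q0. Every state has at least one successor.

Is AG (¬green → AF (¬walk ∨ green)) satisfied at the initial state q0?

States satisfying ¬green → AF (¬walk ∨ green): {q0, q1, q2, q3, q5, q6}.
States satisfying AG (¬green → AF (¬walk ∨ green)): {q1, q3, q6}.
q4 is reachable from q0 and violates ¬green → AF (¬walk ∨ green), so AG fails at q0.
q0 ∉ Sat(AG (¬green → AF (¬walk ∨ green))).

Violated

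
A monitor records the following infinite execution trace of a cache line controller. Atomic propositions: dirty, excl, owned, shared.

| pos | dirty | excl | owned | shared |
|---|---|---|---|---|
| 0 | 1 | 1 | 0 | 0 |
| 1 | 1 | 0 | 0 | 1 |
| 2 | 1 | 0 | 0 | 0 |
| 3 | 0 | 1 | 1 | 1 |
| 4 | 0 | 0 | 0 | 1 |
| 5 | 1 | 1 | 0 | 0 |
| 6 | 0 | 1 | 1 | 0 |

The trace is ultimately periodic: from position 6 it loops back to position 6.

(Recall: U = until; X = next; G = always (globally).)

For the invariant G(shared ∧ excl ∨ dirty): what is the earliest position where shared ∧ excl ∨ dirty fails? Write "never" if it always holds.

4

Check shared ∧ excl ∨ dirty at each position in order: 0 ✓, 1 ✓, 2 ✓, 3 ✓.
At position 4 the labels are {shared}, so shared ∧ excl ∨ dirty is false there. This is the first violation.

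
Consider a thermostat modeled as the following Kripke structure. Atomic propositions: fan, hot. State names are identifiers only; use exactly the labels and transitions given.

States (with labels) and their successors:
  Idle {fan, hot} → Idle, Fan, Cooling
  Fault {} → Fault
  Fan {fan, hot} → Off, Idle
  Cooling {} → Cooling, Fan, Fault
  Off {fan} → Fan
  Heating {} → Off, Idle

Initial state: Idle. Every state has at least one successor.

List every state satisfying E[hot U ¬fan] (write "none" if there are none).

{Idle, Fault, Fan, Cooling, Heating}

States satisfying hot: {Idle, Fan}.
States satisfying ¬fan: {Fault, Cooling, Heating}.
States satisfying E[hot U ¬fan]: {Idle, Fault, Fan, Cooling, Heating}.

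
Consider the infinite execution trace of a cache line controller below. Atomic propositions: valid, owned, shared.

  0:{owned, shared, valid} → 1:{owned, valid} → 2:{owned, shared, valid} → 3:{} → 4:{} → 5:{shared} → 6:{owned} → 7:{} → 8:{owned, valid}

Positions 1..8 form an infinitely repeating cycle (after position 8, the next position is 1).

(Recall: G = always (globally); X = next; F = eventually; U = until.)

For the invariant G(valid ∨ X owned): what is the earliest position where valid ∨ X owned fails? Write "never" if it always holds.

Check valid ∨ X owned at each position in order: 0 ✓, 1 ✓, 2 ✓.
At position 3 the labels are {} and the next position 4 has {}, so valid ∨ X owned is false there. This is the first violation.

3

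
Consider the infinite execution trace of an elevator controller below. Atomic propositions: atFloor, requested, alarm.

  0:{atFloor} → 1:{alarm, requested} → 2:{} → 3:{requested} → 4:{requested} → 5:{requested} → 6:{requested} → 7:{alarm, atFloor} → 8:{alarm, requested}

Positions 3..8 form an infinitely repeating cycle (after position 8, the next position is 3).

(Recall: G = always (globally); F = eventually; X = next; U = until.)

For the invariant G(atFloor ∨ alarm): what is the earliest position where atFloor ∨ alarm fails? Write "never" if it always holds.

Check atFloor ∨ alarm at each position in order: 0 ✓, 1 ✓.
At position 2 the labels are {}, so atFloor ∨ alarm is false there. This is the first violation.

2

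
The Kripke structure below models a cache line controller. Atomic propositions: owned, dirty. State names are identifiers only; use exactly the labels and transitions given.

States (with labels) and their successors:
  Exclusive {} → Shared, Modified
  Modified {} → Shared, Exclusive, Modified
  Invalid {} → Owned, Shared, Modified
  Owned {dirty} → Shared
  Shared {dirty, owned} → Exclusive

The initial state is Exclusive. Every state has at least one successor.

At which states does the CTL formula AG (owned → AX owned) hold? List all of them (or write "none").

States satisfying owned → AX owned: {Exclusive, Modified, Invalid, Owned}.
States satisfying AG (owned → AX owned): ∅.

none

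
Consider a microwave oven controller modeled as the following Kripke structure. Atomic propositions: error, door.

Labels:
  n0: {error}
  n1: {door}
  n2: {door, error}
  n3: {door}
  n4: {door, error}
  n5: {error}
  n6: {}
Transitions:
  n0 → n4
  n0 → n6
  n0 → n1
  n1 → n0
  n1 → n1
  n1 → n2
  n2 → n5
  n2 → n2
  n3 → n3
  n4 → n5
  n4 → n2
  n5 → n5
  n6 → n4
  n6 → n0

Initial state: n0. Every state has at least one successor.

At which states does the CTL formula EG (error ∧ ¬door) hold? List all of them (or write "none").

{n5}

States satisfying error ∧ ¬door: {n0, n5}.
States satisfying EG (error ∧ ¬door): {n5}.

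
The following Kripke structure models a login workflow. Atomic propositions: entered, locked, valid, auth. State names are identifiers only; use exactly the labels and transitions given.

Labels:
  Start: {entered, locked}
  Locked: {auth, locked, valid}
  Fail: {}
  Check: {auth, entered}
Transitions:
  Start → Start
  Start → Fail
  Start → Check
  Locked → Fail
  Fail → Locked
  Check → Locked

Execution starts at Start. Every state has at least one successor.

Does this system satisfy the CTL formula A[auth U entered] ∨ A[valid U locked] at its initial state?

States satisfying auth: {Locked, Check}.
States satisfying entered: {Start, Check}.
States satisfying A[auth U entered]: {Start, Check}.
States satisfying valid: {Locked}.
States satisfying locked: {Start, Locked}.
States satisfying A[valid U locked]: {Start, Locked}.
States satisfying A[auth U entered] ∨ A[valid U locked]: {Start, Locked, Check}.
Start ∈ Sat(A[auth U entered] ∨ A[valid U locked]).

Yes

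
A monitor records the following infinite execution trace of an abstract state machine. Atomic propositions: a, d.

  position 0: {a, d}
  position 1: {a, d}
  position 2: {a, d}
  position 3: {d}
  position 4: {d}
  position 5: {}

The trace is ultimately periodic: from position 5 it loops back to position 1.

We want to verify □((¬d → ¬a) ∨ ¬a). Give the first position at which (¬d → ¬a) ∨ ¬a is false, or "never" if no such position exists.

(¬d → ¬a) ∨ ¬a holds at every position 0..5, and those are all the positions the trace ever visits, so the invariant □((¬d → ¬a) ∨ ¬a) is never violated.

never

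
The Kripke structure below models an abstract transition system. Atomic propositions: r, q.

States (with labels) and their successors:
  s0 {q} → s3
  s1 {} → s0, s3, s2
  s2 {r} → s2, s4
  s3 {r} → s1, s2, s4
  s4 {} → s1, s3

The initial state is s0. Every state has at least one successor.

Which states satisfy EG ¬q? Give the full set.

{s1, s2, s3, s4}

States satisfying ¬q: {s1, s2, s3, s4}.
States satisfying EG ¬q: {s1, s2, s3, s4}.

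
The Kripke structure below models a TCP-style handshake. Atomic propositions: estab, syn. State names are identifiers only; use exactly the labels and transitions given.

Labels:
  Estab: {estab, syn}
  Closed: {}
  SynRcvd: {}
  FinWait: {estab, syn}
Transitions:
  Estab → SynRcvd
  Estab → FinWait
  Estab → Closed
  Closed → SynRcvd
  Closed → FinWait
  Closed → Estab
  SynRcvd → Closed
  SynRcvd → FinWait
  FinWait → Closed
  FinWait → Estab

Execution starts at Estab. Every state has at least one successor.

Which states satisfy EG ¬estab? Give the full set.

{Closed, SynRcvd}

States satisfying ¬estab: {Closed, SynRcvd}.
States satisfying EG ¬estab: {Closed, SynRcvd}.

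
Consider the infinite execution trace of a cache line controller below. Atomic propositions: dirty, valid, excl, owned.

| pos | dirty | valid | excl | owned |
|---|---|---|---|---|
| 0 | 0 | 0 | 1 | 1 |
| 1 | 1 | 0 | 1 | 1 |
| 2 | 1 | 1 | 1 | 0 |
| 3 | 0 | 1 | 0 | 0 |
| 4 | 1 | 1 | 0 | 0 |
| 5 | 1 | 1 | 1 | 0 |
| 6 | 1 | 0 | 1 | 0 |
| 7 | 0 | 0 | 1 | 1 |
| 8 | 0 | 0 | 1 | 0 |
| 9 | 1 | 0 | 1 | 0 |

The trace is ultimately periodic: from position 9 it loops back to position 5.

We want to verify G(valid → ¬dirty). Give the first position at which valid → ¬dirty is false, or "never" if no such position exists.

2

Check valid → ¬dirty at each position in order: 0 ✓, 1 ✓.
At position 2 the labels are {dirty, excl, valid}, so valid → ¬dirty is false there. This is the first violation.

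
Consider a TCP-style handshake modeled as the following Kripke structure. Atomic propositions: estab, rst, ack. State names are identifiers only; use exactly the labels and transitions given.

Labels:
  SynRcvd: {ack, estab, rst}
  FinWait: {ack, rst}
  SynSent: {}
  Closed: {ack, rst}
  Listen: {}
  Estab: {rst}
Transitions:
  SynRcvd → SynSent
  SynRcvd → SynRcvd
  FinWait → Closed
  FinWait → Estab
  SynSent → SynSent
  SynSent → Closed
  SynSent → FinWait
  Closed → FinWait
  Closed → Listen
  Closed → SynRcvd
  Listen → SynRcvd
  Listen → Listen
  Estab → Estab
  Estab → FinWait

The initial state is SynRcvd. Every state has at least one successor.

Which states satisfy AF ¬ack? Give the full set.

States satisfying ¬ack: {SynSent, Listen, Estab}.
States satisfying AF ¬ack: {SynSent, Listen, Estab}.

{SynSent, Listen, Estab}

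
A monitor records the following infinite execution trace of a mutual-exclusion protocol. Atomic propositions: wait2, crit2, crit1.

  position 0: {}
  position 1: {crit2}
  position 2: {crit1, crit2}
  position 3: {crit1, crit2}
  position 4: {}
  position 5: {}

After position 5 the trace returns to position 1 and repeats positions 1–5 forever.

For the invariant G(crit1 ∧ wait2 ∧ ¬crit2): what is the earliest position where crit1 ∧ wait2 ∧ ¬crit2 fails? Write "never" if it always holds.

At position 0 the labels are {}, so crit1 ∧ wait2 ∧ ¬crit2 is false there. This is the first violation.

0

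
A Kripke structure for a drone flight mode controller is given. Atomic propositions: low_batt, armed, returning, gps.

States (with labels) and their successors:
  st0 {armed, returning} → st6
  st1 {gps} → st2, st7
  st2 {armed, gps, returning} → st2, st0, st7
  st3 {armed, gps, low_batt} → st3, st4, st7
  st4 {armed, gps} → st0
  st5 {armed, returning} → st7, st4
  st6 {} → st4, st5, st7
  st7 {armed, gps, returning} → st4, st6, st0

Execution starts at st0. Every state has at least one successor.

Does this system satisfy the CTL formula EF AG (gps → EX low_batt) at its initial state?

States satisfying AG (gps → EX low_batt): ∅.
States satisfying EF AG (gps → EX low_batt): ∅.
No suitable path/successor from st0 witnesses the formula.
st0 ∉ Sat(EF AG (gps → EX low_batt)).

Does not hold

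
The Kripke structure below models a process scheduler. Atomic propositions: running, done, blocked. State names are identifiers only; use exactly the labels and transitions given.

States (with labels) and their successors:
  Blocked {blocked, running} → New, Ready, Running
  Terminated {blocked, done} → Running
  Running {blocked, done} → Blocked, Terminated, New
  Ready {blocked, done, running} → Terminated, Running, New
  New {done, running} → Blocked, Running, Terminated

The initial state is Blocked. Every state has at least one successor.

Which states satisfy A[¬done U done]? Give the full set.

States satisfying ¬done: {Blocked}.
States satisfying done: {Terminated, Running, Ready, New}.
States satisfying A[¬done U done]: {Blocked, Terminated, Running, Ready, New}.

{Blocked, Terminated, Running, Ready, New}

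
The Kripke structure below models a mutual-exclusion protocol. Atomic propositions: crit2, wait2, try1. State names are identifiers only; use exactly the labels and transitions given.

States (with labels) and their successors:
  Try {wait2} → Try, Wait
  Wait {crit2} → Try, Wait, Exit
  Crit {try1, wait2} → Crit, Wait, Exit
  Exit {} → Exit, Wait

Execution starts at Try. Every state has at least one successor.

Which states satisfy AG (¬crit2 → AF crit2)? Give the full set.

none

States satisfying ¬crit2 → AF crit2: {Wait}.
States satisfying AG (¬crit2 → AF crit2): ∅.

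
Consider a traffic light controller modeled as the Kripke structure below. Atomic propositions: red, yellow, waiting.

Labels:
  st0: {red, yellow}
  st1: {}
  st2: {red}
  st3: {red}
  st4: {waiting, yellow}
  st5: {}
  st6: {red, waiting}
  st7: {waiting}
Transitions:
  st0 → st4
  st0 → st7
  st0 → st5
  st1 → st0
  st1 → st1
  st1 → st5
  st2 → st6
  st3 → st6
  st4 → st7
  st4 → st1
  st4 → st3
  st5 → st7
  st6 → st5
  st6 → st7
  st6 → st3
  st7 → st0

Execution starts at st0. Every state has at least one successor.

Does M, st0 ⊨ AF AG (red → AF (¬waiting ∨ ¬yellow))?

Satisfied

States satisfying AG (red → AF (¬waiting ∨ ¬yellow)): {st0, st1, st2, st3, st4, st5, st6, st7}.
States satisfying AF AG (red → AF (¬waiting ∨ ¬yellow)): {st0, st1, st2, st3, st4, st5, st6, st7}.
st0 ∈ Sat(AF AG (red → AF (¬waiting ∨ ¬yellow))).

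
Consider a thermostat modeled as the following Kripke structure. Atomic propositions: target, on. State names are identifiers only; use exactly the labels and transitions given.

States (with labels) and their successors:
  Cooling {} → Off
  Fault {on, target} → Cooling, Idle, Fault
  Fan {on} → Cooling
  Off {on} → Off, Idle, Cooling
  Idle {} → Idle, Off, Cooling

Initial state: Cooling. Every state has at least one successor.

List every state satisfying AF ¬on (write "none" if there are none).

{Cooling, Fan, Idle}

States satisfying ¬on: {Cooling, Idle}.
States satisfying AF ¬on: {Cooling, Fan, Idle}.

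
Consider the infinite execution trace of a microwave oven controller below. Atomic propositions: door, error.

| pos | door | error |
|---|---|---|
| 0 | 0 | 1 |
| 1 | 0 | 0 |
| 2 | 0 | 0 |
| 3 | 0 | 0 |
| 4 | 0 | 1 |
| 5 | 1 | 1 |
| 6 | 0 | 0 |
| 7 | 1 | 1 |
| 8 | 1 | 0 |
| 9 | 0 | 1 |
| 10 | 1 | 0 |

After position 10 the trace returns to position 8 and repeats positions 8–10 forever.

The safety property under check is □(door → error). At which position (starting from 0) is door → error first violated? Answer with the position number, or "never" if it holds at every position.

8

Check door → error at each position in order: 0 ✓, 1 ✓, 2 ✓, 3 ✓, 4 ✓, 5 ✓, 6 ✓, 7 ✓.
At position 8 the labels are {door}, so door → error is false there. This is the first violation.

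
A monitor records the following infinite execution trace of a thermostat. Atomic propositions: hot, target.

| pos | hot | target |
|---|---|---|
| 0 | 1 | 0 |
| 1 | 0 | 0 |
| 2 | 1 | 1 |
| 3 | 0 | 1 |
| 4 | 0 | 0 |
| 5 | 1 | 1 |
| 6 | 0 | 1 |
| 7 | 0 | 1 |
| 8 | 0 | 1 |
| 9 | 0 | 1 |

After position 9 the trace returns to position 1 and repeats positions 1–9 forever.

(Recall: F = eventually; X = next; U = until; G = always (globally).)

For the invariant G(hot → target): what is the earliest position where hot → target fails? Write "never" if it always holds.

0

At position 0 the labels are {hot}, so hot → target is false there. This is the first violation.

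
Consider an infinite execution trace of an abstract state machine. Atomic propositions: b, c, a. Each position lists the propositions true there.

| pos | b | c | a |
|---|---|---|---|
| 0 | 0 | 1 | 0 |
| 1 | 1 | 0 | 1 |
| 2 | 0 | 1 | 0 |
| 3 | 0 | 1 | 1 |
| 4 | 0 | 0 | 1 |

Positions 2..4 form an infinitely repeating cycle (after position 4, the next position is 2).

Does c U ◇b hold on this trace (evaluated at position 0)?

Walking from position 0: ◇b first holds at position 0, and c holds at every earlier position along the way, so c U ◇b holds.

Yes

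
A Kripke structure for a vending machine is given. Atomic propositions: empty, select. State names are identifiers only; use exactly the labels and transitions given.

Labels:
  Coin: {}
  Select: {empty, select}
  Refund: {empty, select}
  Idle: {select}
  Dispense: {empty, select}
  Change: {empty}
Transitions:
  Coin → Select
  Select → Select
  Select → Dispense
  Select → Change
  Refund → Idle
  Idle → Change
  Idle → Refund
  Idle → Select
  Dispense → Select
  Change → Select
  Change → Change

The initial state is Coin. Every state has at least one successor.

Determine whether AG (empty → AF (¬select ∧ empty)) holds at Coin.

Does not hold

States satisfying empty → AF (¬select ∧ empty): {Coin, Idle, Change}.
States satisfying AG (empty → AF (¬select ∧ empty)): ∅.
Dispense is reachable from Coin and violates empty → AF (¬select ∧ empty), so AG fails at Coin.
Coin ∉ Sat(AG (empty → AF (¬select ∧ empty))).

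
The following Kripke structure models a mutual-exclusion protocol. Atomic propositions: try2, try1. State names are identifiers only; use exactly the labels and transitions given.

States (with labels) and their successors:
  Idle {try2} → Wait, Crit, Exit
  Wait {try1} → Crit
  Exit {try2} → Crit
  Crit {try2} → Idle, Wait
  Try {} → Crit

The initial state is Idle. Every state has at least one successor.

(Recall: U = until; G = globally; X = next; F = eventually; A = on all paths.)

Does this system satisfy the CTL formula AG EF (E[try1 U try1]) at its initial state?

States satisfying EF (E[try1 U try1]): {Idle, Wait, Exit, Crit, Try}.
States satisfying AG EF (E[try1 U try1]): {Idle, Wait, Exit, Crit, Try}.
Every state reachable from Idle satisfies EF (E[try1 U try1]).
Idle ∈ Sat(AG EF (E[try1 U try1])).

Holds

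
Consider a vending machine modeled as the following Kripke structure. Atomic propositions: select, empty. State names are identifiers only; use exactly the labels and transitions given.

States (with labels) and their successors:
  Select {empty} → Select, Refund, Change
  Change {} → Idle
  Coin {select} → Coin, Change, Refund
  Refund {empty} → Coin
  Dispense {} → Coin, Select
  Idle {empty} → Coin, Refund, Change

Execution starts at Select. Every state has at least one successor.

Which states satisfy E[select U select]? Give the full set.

States satisfying select: {Coin}.
States satisfying E[select U select]: {Coin}.

{Coin}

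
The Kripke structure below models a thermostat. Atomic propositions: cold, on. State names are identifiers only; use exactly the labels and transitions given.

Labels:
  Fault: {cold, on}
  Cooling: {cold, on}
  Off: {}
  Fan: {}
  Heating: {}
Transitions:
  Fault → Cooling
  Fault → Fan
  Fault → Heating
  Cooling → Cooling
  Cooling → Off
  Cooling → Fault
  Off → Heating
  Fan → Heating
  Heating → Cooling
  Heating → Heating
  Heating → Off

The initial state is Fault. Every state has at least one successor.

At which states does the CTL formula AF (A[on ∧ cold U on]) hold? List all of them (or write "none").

{Fault, Cooling}

States satisfying A[on ∧ cold U on]: {Fault, Cooling}.
States satisfying AF (A[on ∧ cold U on]): {Fault, Cooling}.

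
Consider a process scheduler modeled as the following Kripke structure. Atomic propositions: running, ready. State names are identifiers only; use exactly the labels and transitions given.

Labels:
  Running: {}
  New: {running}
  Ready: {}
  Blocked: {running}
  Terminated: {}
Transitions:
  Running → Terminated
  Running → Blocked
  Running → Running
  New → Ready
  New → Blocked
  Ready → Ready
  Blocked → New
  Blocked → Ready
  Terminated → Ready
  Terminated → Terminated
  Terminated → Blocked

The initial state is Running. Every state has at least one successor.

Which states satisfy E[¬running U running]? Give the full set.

States satisfying ¬running: {Running, Ready, Terminated}.
States satisfying running: {New, Blocked}.
States satisfying E[¬running U running]: {Running, New, Blocked, Terminated}.

{Running, New, Blocked, Terminated}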